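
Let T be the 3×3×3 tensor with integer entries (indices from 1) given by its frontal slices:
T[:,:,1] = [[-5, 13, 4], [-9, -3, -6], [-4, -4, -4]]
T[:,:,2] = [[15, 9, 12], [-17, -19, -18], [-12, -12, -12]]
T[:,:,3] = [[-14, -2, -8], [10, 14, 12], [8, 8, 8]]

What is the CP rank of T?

2

Lower bound: the mode-2 unfolding of T (rows indexed by j, columns by (i,k) = (1,1), (1,2), (1,3), (2,1), (2,2), (2,3), (3,1), (3,2), (3,3)) is [[-5, 15, -14, -9, -17, 10, -4, -12, 8], [13, 9, -2, -3, -19, 14, -4, -12, 8], [4, 12, -8, -6, -18, 12, -4, -12, 8]].
There the 2×2 minor on rows j ∈ {1, 2}, columns (i,k) ∈ {(1,1), (1,2)} is det [[-5, 15], [13, 9]] = -240 ≠ 0, so this unfolding has rank ≥ 2; CP rank is at least every unfolding rank, so rank(T) ≥ 2. (Unfolding ranks only ever bound the CP rank from below — rank(T) can be strictly larger than all of them — so the matching upper bound has to come from an explicit 2-term decomposition.)
Upper bound — finding two terms. Write S_k = T[:,:,k] for the frontal slices: S₁ = [[-5, 13, 4], [-9, -3, -6], [-4, -4, -4]], S₂ = [[15, 9, 12], [-17, -19, -18], [-12, -12, -12]], S₃ = [[-14, -2, -8], [10, 14, 12], [8, 8, 8]].
If T = a₁ ⊗ b₁ ⊗ c₁ + a₂ ⊗ b₂ ⊗ c₂ then each S_k = c₁[k]·a₁b₁ᵀ + c₂[k]·a₂b₂ᵀ. S₁ and S₂ are linearly independent, so a₁b₁ᵀ and a₂b₂ᵀ must span the same plane of matrices: they are the rank-1 matrices of the form x·S₁ + y·S₂.
The 2×2 minor of x·S₁ + y·S₂ on rows {1,2}, columns {1,2} is 132·x² + 352·xy − 132·y² = 44·(x + 3·y)(3·x − y), vanishing at (x:y) = (3:-1) and (1:3).
M₁ = 3·S₁ − S₂ = [[-30, 30, 0], [-10, 10, 0], [0, 0, 0]] = (-10)·[3, 1, 0][1, -1, 0]ᵀ and M₂ = S₁ + 3·S₂ = [[40, 40, 40], [-60, -60, -60], [-40, -40, -40]] = 20·[2, -3, -2][1, 1, 1]ᵀ, so take a₁ = [3, 1, 0], b₁ = [1, -1, 0], a₂ = [2, -3, -2], b₂ = [1, 1, 1].
Each slice is an integer combination of E₁ = a₁b₁ᵀ and E₂ = a₂b₂ᵀ: S₁ = −3·E₁ + 2·E₂, S₂ = E₁ + 6·E₂, S₃ = −2·E₁ − 4·E₂; reading off coefficients, c₁ = [-3, 1, -2] and c₂ = [2, 6, -4].
Hence T = [3, 1, 0] ⊗ [1, -1, 0] ⊗ [-3, 1, -2] + [2, -3, -2] ⊗ [1, 1, 1] ⊗ [2, 6, -4], so rank(T) ≤ 2.
These bounds meet, so rank(T) = 2.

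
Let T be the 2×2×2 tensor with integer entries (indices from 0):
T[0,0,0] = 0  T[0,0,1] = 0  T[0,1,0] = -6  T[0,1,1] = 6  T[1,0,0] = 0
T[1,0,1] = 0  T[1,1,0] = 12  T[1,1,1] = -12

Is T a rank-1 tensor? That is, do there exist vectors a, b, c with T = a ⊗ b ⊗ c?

Yes

The mode-1 fibre T[:,1,0] = [-6, 12] gives a = (1, -2) (primitive direction); the mode-2 fibre T[0,:,0] = [0, -6] gives b = (0, 1); then c[k] = T[0,1,k] / (a[0]·b[1]) = [-6, 6] / 1 = (-6, 6).
Expanding (1, -2) ⊗ (0, 1) ⊗ (-6, 6) reproduces all 8 entries of T, so T = (1, -2) ⊗ (0, 1) ⊗ (-6, 6) and rank(T) ≤ 1.
Equivalently every frontal slice T[:,:,k] is c[k] times the rank-1 matrix (1, -2) ⊗ (0, 1). So T has rank 1 (it is nonzero).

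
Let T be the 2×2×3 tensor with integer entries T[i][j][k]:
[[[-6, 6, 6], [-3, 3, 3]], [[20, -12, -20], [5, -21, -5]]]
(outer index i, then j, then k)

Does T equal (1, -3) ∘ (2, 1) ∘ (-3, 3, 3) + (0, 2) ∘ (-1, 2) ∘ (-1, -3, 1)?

Reconstruct entrywise from the claimed factors. For example, T[0,1,0] = -3 and Σₗ aₗ[0]bₗ[1]cₗ[0] = (1)·(1)·(-3) + (0)·(2)·(-1) = -3; checking all 12 entries, every one matches. The claim holds.

Yes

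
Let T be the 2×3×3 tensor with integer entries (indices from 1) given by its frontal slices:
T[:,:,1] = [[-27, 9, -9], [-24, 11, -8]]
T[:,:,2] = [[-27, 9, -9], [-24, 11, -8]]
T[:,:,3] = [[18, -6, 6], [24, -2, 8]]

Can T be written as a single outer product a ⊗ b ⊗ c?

The mode-2 unfolding of T (rows indexed by j, columns by (i,k) = (1,1), (1,2), (1,3), (2,1), (2,2), (2,3)) is [[-27, -27, 18, -24, -24, 24], [9, 9, -6, 11, 11, -2], [-9, -9, 6, -8, -8, 8]].
There the 2×2 minor on rows j ∈ {1, 2}, columns (i,k) ∈ {(1,1), (2,1)} is det [[-27, -24], [9, 11]] = -81 ≠ 0, so this unfolding has rank ≥ 2; CP rank is at least every unfolding rank, so rank(T) ≥ 2.
In particular rank(T) ≥ 2 > 1, so T is not rank-1.

No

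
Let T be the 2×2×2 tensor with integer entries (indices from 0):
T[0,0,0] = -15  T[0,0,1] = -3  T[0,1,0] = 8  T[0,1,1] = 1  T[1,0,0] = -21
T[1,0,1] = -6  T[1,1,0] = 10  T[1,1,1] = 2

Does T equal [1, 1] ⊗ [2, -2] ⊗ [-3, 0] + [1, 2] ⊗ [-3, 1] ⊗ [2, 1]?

Reconstruct entry (0,0,0) from the claimed factors: Σₗ aₗ[0]bₗ[0]cₗ[0] = (1)·(2)·(-3) + (1)·(-3)·(2) = -12, but T[0,0,0] = -15. The claim is false.

No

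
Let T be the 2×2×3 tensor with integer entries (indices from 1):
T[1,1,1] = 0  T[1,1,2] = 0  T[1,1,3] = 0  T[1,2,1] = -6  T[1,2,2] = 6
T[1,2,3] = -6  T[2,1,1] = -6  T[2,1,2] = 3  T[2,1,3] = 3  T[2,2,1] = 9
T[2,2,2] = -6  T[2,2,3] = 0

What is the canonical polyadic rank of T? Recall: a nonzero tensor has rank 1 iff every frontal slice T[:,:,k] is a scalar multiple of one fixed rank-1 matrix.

Lower bound: the mode-2 unfolding of T (rows indexed by j, columns by (i,k) = (1,1), (1,2), (1,3), (2,1), (2,2), (2,3)) is [[0, 0, 0, -6, 3, 3], [-6, 6, -6, 9, -6, 0]].
There the 2×2 minor on rows j ∈ {1, 2}, columns (i,k) ∈ {(1,1), (2,1)} is det [[0, -6], [-6, 9]] = -36 ≠ 0, so this unfolding has rank ≥ 2; CP rank is at least every unfolding rank, so rank(T) ≥ 2. (This is only a lower bound: in general the CP rank may exceed every unfolding rank, so we still need to exhibit 2 rank-1 terms summing to T.)
Upper bound — finding two terms. Write S_k = T[:,:,k] for the frontal slices: S₁ = [[0, -6], [-6, 9]], S₂ = [[0, 6], [3, -6]], S₃ = [[0, -6], [3, 0]].
If T = a₁ (x) b₁ (x) c₁ + a₂ (x) b₂ (x) c₂ then each S_k = c₁[k]·a₁b₁ᵀ + c₂[k]·a₂b₂ᵀ. S₁ and S₂ are linearly independent, so a₁b₁ᵀ and a₂b₂ᵀ must span the same plane of matrices: they are the rank-1 matrices of the form x·S₁ + y·S₂.
det(x·S₁ + y·S₂) is −36·x² + 54·xy − 18·y² = (-18)·(2·x − y)(x − y), vanishing at (x:y) = (1:2) and (1:1).
M₁ = S₁ + 2·S₂ = [[0, 6], [0, -3]] = 3·[2, -1][0, 1]ᵀ and M₂ = S₁ + S₂ = [[0, 0], [-3, 3]] = (-3)·[0, 1][1, -1]ᵀ, so take a₁ = [2, -1], b₁ = [0, 1], a₂ = [0, 1], b₂ = [1, -1].
Each slice is an integer combination of E₁ = a₁b₁ᵀ and E₂ = a₂b₂ᵀ: S₁ = −3·E₁ − 6·E₂, S₂ = 3·E₁ + 3·E₂, S₃ = −3·E₁ + 3·E₂; reading off coefficients, c₁ = [-3, 3, -3] and c₂ = [-6, 3, 3].
Hence T = [2, -1] (x) [0, 1] (x) [-3, 3, -3] + [0, 1] (x) [1, -1] (x) [-6, 3, 3], so rank(T) ≤ 2.
These bounds meet, so rank(T) = 2.

2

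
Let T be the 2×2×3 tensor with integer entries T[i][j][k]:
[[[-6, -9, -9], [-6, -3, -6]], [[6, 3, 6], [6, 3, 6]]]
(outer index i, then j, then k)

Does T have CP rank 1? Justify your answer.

No

The mode-2 unfolding of T (rows indexed by j, columns by (i,k) = (0,0), (0,1), (0,2), (1,0), (1,1), (1,2)) is [[-6, -9, -9, 6, 3, 6], [-6, -3, -6, 6, 3, 6]].
There the 2×2 minor on rows j ∈ {0, 1}, columns (i,k) ∈ {(0,0), (0,1)} is det [[-6, -9], [-6, -3]] = -36 ≠ 0, so this unfolding has rank ≥ 2; CP rank is at least every unfolding rank, so rank(T) ≥ 2.
In particular rank(T) ≥ 2 > 1, so T is not rank-1.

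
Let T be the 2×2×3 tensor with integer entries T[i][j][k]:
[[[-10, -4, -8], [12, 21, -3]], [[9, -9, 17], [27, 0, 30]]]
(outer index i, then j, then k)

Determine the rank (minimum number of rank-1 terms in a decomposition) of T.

Lower bound: in the mode-2 unfolding of T (rows indexed by j, columns by (i,k)) the 2×2 minor on rows j ∈ {0, 1}, columns (i,k) ∈ {(0,0), (0,1)} is det [[-10, -4], [12, 21]] = -162 ≠ 0, so that unfolding has rank ≥ 2 and hence rank(T) ≥ 2 (CP rank is at least every unfolding rank, though it can be larger).
Upper bound: with S_k = T[:,:,k], the two rank-1 terms a₁b₁ᵀ, a₂b₂ᵀ are the rank-1 members of the pencil x·S₀ + y·S₁.
det(x·S₀ + y·S₁) is −378·x² − 189·xy + 189·y² = (-189)·(2·x − y)(x + y), vanishing at (x:y) = (1:2) and (1:-1).
M₁ = S₀ + 2·S₁ = [[-18, 54], [-9, 27]] = (-9)·[2, 1][1, -3]ᵀ and M₂ = S₀ − S₁ = [[-6, -9], [18, 27]] = (-3)·[1, -3][2, 3]ᵀ, so take a₁ = [2, 1], b₁ = [1, -3], a₂ = [1, -3], b₂ = [2, 3].
Each slice is an integer combination of E₁ = a₁b₁ᵀ and E₂ = a₂b₂ᵀ: S₀ = −3·E₁ − 2·E₂, S₁ = −3·E₁ + E₂, S₂ = −E₁ − 3·E₂; reading off coefficients, c₁ = [-3, -3, -1] and c₂ = [-2, 1, -3].
Hence T = [2, 1] ⊗ [1, -3] ⊗ [-3, -3, -1] + [1, -3] ⊗ [2, 3] ⊗ [-2, 1, -3], so rank(T) ≤ 2.
These bounds meet, so rank(T) = 2.

2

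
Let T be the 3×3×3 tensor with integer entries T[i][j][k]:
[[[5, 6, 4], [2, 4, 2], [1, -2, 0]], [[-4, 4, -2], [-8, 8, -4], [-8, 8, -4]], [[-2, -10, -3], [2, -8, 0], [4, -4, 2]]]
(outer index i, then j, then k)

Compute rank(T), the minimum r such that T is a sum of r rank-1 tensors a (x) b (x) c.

3

Lower bound: in the mode-2 unfolding of T (rows indexed by j, columns by (i,k)) the 3×3 minor on rows j ∈ {0, 1, 2}, columns (i,k) ∈ {(0,0), (0,1), (1,0)} is det [[5, 6, -4], [2, 4, -8], [1, -2, -8]] = -160 ≠ 0, so that unfolding has rank ≥ 3 and hence rank(T) ≥ 3 (CP rank is at least every unfolding rank, though it can be larger).
Upper bound: T is a sum of 3 rank-1 terms, T = (0, 2, -1) (x) (1, 2, 2) (x) (-2, 2, -1) + (1, 0, -1) (x) (2, 1, 0) (x) (2, 4, 2) + (1, 0, 0) (x) (1, 0, 1) (x) (1, -2, 0) (written with every a and b primitive with positive leading entry and the scale carried by c; CP decompositions are not unique, and this one is verified by expanding entrywise), so rank(T) ≤ 3.
These bounds meet, so rank(T) = 3.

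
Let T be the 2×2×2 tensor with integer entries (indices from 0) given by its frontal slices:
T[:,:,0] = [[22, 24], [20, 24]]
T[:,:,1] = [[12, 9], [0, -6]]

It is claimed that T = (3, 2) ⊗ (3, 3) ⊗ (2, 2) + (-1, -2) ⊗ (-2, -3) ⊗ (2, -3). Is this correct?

Yes

Reconstruct entrywise from the claimed factors. For example, T[0,1,1] = 9 and Σₗ aₗ[0]bₗ[1]cₗ[1] = (3)·(3)·(2) + (-1)·(-3)·(-3) = 9; checking all 8 entries, every one matches. The claim holds.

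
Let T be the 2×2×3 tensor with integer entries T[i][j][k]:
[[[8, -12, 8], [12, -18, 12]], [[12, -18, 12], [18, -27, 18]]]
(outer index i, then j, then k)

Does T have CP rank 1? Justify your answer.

If T = a ⊗ b ⊗ c then every fibre of T is a multiple of the corresponding factor, so read the factors off the fibres through the nonzero entry T[0,0,0] = 8.
The mode-1 fibre T[:,0,0] = [8, 12] gives a = [2, 3] (primitive direction); the mode-2 fibre T[0,:,0] = [8, 12] gives b = [2, 3]; then c[k] = T[0,0,k] / (a[0]·b[0]) = [8, -12, 8] / 4 = [2, -3, 2].
Expanding [2, 3] ⊗ [2, 3] ⊗ [2, -3, 2] reproduces all 12 entries of T, so T = [2, 3] ⊗ [2, 3] ⊗ [2, -3, 2] and rank(T) ≤ 1.
Equivalently every frontal slice T[:,:,k] is c[k] times the rank-1 matrix [2, 3] ⊗ [2, 3]. So T has rank 1 (it is nonzero).

Yes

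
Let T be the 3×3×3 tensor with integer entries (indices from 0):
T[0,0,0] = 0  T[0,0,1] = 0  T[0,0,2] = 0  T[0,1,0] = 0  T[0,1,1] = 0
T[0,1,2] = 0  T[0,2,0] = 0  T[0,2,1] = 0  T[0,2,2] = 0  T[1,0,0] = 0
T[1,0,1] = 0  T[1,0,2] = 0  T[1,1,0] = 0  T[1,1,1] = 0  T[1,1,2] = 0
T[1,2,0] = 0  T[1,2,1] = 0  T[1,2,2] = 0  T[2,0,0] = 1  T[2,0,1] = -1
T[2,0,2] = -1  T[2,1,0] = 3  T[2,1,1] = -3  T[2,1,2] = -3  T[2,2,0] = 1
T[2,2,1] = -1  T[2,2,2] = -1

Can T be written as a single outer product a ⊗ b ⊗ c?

The mode-1 fibre T[:,0,0] = [0, 0, 1] gives a = (0, 0, 1) (primitive direction); the mode-2 fibre T[2,:,0] = [1, 3, 1] gives b = (1, 3, 1); then c[k] = T[2,0,k] / (a[2]·b[0]) = [1, -1, -1] / 1 = (1, -1, -1).
Expanding (0, 0, 1) ⊗ (1, 3, 1) ⊗ (1, -1, -1) reproduces all 27 entries of T, so T = (0, 0, 1) ⊗ (1, 3, 1) ⊗ (1, -1, -1) and rank(T) ≤ 1.
Equivalently every frontal slice T[:,:,k] is c[k] times the rank-1 matrix (0, 0, 1) ⊗ (1, 3, 1). So T has rank 1 (it is nonzero).

Yes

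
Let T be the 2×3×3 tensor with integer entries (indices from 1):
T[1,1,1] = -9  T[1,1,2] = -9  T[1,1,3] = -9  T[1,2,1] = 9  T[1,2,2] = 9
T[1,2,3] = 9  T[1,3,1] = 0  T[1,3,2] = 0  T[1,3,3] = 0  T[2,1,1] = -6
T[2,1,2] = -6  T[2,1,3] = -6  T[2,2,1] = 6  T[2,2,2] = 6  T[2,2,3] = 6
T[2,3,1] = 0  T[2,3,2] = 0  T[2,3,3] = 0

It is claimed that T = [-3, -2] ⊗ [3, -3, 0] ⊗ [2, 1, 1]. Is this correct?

No

Reconstruct entry (1,1,1) from the claimed factors: Σₗ aₗ[1]bₗ[1]cₗ[1] = (-3)·(3)·(2) = -18, but T[1,1,1] = -9. The claim is false.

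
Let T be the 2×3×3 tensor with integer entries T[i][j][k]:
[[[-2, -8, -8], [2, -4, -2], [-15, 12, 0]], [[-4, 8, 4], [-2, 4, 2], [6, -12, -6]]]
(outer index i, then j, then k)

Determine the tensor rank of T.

2

Lower bound: the mode-2 unfolding of T (rows indexed by j, columns by (i,k) = (0,0), (0,1), (0,2), (1,0), (1,1), (1,2)) is [[-2, -8, -8, -4, 8, 4], [2, -4, -2, -2, 4, 2], [-15, 12, 0, 6, -12, -6]].
There the 2×2 minor on rows j ∈ {0, 1}, columns (i,k) ∈ {(0,0), (0,1)} is det [[-2, -8], [2, -4]] = 24 ≠ 0, so this unfolding has rank ≥ 2; CP rank is at least every unfolding rank, so rank(T) ≥ 2. (This is only a lower bound: in general the CP rank may exceed every unfolding rank, so we still need to exhibit 2 rank-1 terms summing to T.)
Upper bound — finding two terms. Write S_k = T[:,:,k] for the frontal slices: S₀ = [[-2, 2, -15], [-4, -2, 6]], S₁ = [[-8, -4, 12], [8, 4, -12]], S₂ = [[-8, -2, 0], [4, 2, -6]].
If T = a₁ ∘ b₁ ∘ c₁ + a₂ ∘ b₂ ∘ c₂ then each S_k = c₁[k]·a₁b₁ᵀ + c₂[k]·a₂b₂ᵀ. S₀ and S₁ are linearly independent, so a₁b₁ᵀ and a₂b₂ᵀ must span the same plane of matrices: they are the rank-1 matrices of the form x·S₀ + y·S₁.
The 2×2 minor of x·S₀ + y·S₁ on rows {0,1}, columns {0,1} is 12·x² − 24·xy = 12·(x − 2·y)(x), vanishing at (x:y) = (2:1) and (0:1).
M₁ = 2·S₀ + S₁ = [[-12, 0, -18], [0, 0, 0]] = (-6)·[1, 0][2, 0, 3]ᵀ and M₂ = S₁ = [[-8, -4, 12], [8, 4, -12]] = (-4)·[1, -1][2, 1, -3]ᵀ, so take a₁ = [1, 0], b₁ = [2, 0, 3], a₂ = [1, -1], b₂ = [2, 1, -3].
Each slice is an integer combination of E₁ = a₁b₁ᵀ and E₂ = a₂b₂ᵀ: S₀ = −3·E₁ + 2·E₂, S₁ = −4·E₂, S₂ = −2·E₁ − 2·E₂; reading off coefficients, c₁ = [-3, 0, -2] and c₂ = [2, -4, -2].
Hence T = [1, 0] ∘ [2, 0, 3] ∘ [-3, 0, -2] + [1, -1] ∘ [2, 1, -3] ∘ [2, -4, -2], so rank(T) ≤ 2.
These bounds meet, so rank(T) = 2.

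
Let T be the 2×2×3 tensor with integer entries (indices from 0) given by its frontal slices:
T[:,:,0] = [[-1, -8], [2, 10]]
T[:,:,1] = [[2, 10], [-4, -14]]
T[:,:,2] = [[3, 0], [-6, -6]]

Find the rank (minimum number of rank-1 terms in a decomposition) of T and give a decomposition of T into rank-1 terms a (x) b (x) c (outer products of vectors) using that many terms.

rank(T) = 2

Lower bound: the mode-2 unfolding of T (rows indexed by j, columns by (i,k) = (0,0), (0,1), (0,2), (1,0), (1,1), (1,2)) is [[-1, 2, 3, 2, -4, -6], [-8, 10, 0, 10, -14, -6]].
There the 2×2 minor on rows j ∈ {0, 1}, columns (i,k) ∈ {(0,0), (0,1)} is det [[-1, 2], [-8, 10]] = 6 ≠ 0, so this unfolding has rank ≥ 2; CP rank is at least every unfolding rank, so rank(T) ≥ 2. (Flattening ranks never certify an upper bound on CP rank; for that we must actually write T with 2 rank-1 terms.)
Upper bound — finding two terms. Write S_k = T[:,:,k] for the frontal slices: S₀ = [[-1, -8], [2, 10]], S₁ = [[2, 10], [-4, -14]], S₂ = [[3, 0], [-6, -6]].
If T = a₁ (x) b₁ (x) c₁ + a₂ (x) b₂ (x) c₂ then each S_k = c₁[k]·a₁b₁ᵀ + c₂[k]·a₂b₂ᵀ. S₀ and S₁ are linearly independent, so a₁b₁ᵀ and a₂b₂ᵀ must span the same plane of matrices: they are the rank-1 matrices of the form x·S₀ + y·S₁.
det(x·S₀ + y·S₁) is 6·x² − 18·xy + 12·y² = 6·(x − 2·y)(x − y), vanishing at (x:y) = (2:1) and (1:1).
M₁ = 2·S₀ + S₁ = [[0, -6], [0, 6]] = (-6)·[1, -1][0, 1]ᵀ and M₂ = S₀ + S₁ = [[1, 2], [-2, -4]] = [1, -2][1, 2]ᵀ, so take a₁ = [1, -1], b₁ = [0, 1], a₂ = [1, -2], b₂ = [1, 2].
Each slice is an integer combination of E₁ = a₁b₁ᵀ and E₂ = a₂b₂ᵀ: S₀ = −6·E₁ − E₂, S₁ = 6·E₁ + 2·E₂, S₂ = −6·E₁ + 3·E₂; reading off coefficients, c₁ = [-6, 6, -6] and c₂ = [-1, 2, 3].
Hence T = [1, -1] (x) [0, 1] (x) [-6, 6, -6] + [1, -2] (x) [1, 2] (x) [-1, 2, 3], so rank(T) ≤ 2.
These bounds meet, so rank(T) = 2.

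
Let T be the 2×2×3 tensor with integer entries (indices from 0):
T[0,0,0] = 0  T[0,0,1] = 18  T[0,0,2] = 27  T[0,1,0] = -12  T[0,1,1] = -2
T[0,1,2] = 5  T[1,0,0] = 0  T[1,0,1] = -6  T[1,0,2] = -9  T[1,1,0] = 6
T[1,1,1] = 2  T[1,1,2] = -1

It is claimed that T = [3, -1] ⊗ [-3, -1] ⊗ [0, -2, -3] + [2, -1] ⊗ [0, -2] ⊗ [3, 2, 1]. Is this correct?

Yes

Reconstruct entrywise from the claimed factors. For example, T[0,0,1] = 18 and Σₗ aₗ[0]bₗ[0]cₗ[1] = (3)·(-3)·(-2) + (2)·(0)·(2) = 18; checking all 12 entries, every one matches. The claim holds.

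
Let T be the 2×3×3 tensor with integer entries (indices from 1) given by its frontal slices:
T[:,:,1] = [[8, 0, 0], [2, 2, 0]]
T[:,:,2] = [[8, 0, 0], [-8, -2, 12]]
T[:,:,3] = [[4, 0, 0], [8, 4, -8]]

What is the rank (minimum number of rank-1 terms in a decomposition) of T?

3

Lower bound: the mode-2 unfolding of T (rows indexed by j, columns by (i,k) = (1,1), (1,2), (1,3), (2,1), (2,2), (2,3)) is [[8, 8, 4, 2, -8, 8], [0, 0, 0, 2, -2, 4], [0, 0, 0, 0, 12, -8]].
There the 3×3 minor on rows j ∈ {1, 2, 3}, columns (i,k) ∈ {(1,1), (2,1), (2,2)} is det [[8, 2, -8], [0, 2, -2], [0, 0, 12]] = 192 ≠ 0, so this unfolding has rank ≥ 3; CP rank is at least every unfolding rank, so rank(T) ≥ 3. (Flattening ranks never certify an upper bound on CP rank; for that we must actually write T with 3 rank-1 terms.)
Upper bound: T is a sum of 3 rank-1 terms, T = (0, 1) (x) (1, 0, -2) (x) (-2, -4, 0) + (0, 1) (x) (2, 1, -2) (x) (2, -2, 4) + (1, 0) (x) (1, 0, 0) (x) (8, 8, 4) (one valid choice — decompositions are not unique — normalised so each a, b is primitive with positive first nonzero entry; check it by expanding all entries), so rank(T) ≤ 3.
These bounds meet, so rank(T) = 3.
Check entry T[2,1,3] = 8: (1)·(1)·(0) + (1)·(2)·(4) + (0)·(1)·(4) = 8.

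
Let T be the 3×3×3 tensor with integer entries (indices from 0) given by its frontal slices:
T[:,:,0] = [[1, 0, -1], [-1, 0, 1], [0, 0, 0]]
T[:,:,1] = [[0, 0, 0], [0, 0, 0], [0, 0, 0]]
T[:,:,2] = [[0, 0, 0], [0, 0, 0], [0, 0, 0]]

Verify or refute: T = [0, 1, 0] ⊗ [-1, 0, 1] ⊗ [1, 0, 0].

Reconstruct entry (0,0,0) from the claimed factors: Σₗ aₗ[0]bₗ[0]cₗ[0] = (0)·(-1)·(1) = 0, but T[0,0,0] = 1. The claim is false.

No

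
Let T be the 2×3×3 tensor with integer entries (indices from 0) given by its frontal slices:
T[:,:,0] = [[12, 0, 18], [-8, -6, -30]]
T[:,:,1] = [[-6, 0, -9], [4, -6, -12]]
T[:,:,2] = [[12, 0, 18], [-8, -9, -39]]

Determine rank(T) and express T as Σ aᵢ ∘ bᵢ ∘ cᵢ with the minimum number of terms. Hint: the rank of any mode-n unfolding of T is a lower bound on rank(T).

Lower bound: the mode-2 unfolding of T (rows indexed by j, columns by (i,k) = (0,0), (0,1), (0,2), (1,0), (1,1), (1,2)) is [[12, -6, 12, -8, 4, -8], [0, 0, 0, -6, -6, -9], [18, -9, 18, -30, -12, -39]].
There the 2×2 minor on rows j ∈ {0, 1}, columns (i,k) ∈ {(0,0), (1,0)} is det [[12, -8], [0, -6]] = -72 ≠ 0, so this unfolding has rank ≥ 2; CP rank is at least every unfolding rank, so rank(T) ≥ 2. (Unfolding ranks only ever bound the CP rank from below — rank(T) can be strictly larger than all of them — so the matching upper bound has to come from an explicit 2-term decomposition.)
Upper bound — finding two terms. Write S_k = T[:,:,k] for the frontal slices: S₀ = [[12, 0, 18], [-8, -6, -30]], S₁ = [[-6, 0, -9], [4, -6, -12]], S₂ = [[12, 0, 18], [-8, -9, -39]].
If T = a₁ ∘ b₁ ∘ c₁ + a₂ ∘ b₂ ∘ c₂ then each S_k = c₁[k]·a₁b₁ᵀ + c₂[k]·a₂b₂ᵀ. S₀ and S₁ are linearly independent, so a₁b₁ᵀ and a₂b₂ᵀ must span the same plane of matrices: they are the rank-1 matrices of the form x·S₀ + y·S₁.
The 2×2 minor of x·S₀ + y·S₁ on rows {0,1}, columns {0,1} is −72·x² − 36·xy + 36·y² = (-36)·(2·x − y)(x + y), vanishing at (x:y) = (1:2) and (1:-1).
M₁ = S₀ + 2·S₁ = [[0, 0, 0], [0, -18, -54]] = (-18)·[0, 1][0, 1, 3]ᵀ and M₂ = S₀ − S₁ = [[18, 0, 27], [-12, 0, -18]] = 3·[3, -2][2, 0, 3]ᵀ, so take a₁ = [0, 1], b₁ = [0, 1, 3], a₂ = [3, -2], b₂ = [2, 0, 3].
Each slice is an integer combination of E₁ = a₁b₁ᵀ and E₂ = a₂b₂ᵀ: S₀ = −6·E₁ + 2·E₂, S₁ = −6·E₁ − E₂, S₂ = −9·E₁ + 2·E₂; reading off coefficients, c₁ = [-6, -6, -9] and c₂ = [2, -1, 2].
Hence T = [0, 1] ∘ [0, 1, 3] ∘ [-6, -6, -9] + [3, -2] ∘ [2, 0, 3] ∘ [2, -1, 2], so rank(T) ≤ 2.
These bounds meet, so rank(T) = 2.

rank(T) = 2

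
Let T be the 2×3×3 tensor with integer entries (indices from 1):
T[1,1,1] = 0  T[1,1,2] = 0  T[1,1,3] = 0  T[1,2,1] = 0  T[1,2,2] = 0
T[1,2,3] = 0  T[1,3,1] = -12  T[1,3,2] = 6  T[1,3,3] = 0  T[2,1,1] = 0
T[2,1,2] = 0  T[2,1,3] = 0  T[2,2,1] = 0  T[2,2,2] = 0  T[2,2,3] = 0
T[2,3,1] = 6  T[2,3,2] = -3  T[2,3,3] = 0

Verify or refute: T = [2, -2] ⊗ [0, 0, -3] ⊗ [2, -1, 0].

Reconstruct entry (2,3,1) from the claimed factors: Σₗ aₗ[2]bₗ[3]cₗ[1] = (-2)·(-3)·(2) = 12, but T[2,3,1] = 6. The claim is false.

No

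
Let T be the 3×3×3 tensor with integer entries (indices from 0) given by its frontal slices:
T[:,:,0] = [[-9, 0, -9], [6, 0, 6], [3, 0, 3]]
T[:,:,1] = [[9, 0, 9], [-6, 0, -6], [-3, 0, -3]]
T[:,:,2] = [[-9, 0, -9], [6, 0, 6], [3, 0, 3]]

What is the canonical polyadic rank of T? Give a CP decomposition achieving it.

Lower bound: T ≠ 0 (e.g. T[0,0,0] = -9), so rank(T) ≥ 1.
Upper bound: if T = a ∘ b ∘ c then every fibre of T is a multiple of the corresponding factor, so read the factors off the fibres through the nonzero entry T[0,0,0] = -9.
The mode-1 fibre T[:,0,0] = [-9, 6, 3] gives a = (3, -2, -1) (primitive direction); the mode-2 fibre T[0,:,0] = [-9, 0, -9] gives b = (1, 0, 1); then c[k] = T[0,0,k] / (a[0]·b[0]) = [-9, 9, -9] / 3 = (-3, 3, -3).
Expanding (3, -2, -1) ∘ (1, 0, 1) ∘ (-3, 3, -3) reproduces all 27 entries of T, so T = (3, -2, -1) ∘ (1, 0, 1) ∘ (-3, 3, -3) and rank(T) ≤ 1.
These bounds meet, so rank(T) = 1.

rank(T) = 1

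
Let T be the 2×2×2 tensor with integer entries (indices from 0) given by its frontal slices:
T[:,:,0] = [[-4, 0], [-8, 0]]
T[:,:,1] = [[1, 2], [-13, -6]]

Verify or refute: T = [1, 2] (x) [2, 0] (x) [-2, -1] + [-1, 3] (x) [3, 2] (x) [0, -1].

Yes

Reconstruct entrywise from the claimed factors. For example, T[1,0,0] = -8 and Σₗ aₗ[1]bₗ[0]cₗ[0] = (2)·(2)·(-2) + (3)·(3)·(0) = -8; checking all 8 entries, every one matches. The claim holds.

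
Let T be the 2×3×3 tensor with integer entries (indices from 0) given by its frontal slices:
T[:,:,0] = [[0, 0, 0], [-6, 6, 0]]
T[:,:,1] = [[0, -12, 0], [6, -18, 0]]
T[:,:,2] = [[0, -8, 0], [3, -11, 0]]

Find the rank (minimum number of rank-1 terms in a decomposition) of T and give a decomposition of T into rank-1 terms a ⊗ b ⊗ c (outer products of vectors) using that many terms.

Lower bound: in the mode-1 unfolding of T (rows indexed by i, columns by (j,k)) the 2×2 minor on rows i ∈ {0, 1}, columns (j,k) ∈ {(0,0), (1,1)} is det [[0, -12], [-6, -18]] = -72 ≠ 0, so that unfolding has rank ≥ 2 and hence rank(T) ≥ 2 (CP rank is at least every unfolding rank, though it can be larger).
Upper bound: with S_k = T[:,:,k], the two rank-1 terms a₁b₁ᵀ, a₂b₂ᵀ are the rank-1 members of the pencil x·S₀ + y·S₁.
The 2×2 minor of x·S₀ + y·S₁ on rows {0,1}, columns {0,1} is −72·xy + 72·y² = (-72)·(x − y)(y), vanishing at (x:y) = (1:1) and (1:0).
M₁ = S₀ + S₁ = [[0, -12, 0], [0, -12, 0]] = (-12)·[1, 1][0, 1, 0]ᵀ and M₂ = S₀ = [[0, 0, 0], [-6, 6, 0]] = (-6)·[0, 1][1, -1, 0]ᵀ, so take a₁ = [1, 1], b₁ = [0, 1, 0], a₂ = [0, 1], b₂ = [1, -1, 0].
Each slice is an integer combination of E₁ = a₁b₁ᵀ and E₂ = a₂b₂ᵀ: S₀ = −6·E₂, S₁ = −12·E₁ + 6·E₂, S₂ = −8·E₁ + 3·E₂; reading off coefficients, c₁ = [0, -12, -8] and c₂ = [-6, 6, 3].
Hence T = [1, 1] ⊗ [0, 1, 0] ⊗ [0, -12, -8] + [0, 1] ⊗ [1, -1, 0] ⊗ [-6, 6, 3], so rank(T) ≤ 2.
These bounds meet, so rank(T) = 2.

rank(T) = 2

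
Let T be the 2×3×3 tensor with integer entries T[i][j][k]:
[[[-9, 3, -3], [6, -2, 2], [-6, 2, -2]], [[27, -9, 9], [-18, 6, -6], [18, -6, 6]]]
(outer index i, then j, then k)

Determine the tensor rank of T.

Lower bound: T ≠ 0 (e.g. T[0,0,0] = -9), so rank(T) ≥ 1.
Upper bound: if T = a ⊗ b ⊗ c then every fibre of T is a multiple of the corresponding factor, so read the factors off the fibres through the nonzero entry T[0,0,0] = -9.
The mode-1 fibre T[:,0,0] = [-9, 27] gives a = [1, -3] (primitive direction); the mode-2 fibre T[0,:,0] = [-9, 6, -6] gives b = [3, -2, 2]; then c[k] = T[0,0,k] / (a[0]·b[0]) = [-9, 3, -3] / 3 = [-3, 1, -1].
Expanding [1, -3] ⊗ [3, -2, 2] ⊗ [-3, 1, -1] reproduces all 18 entries of T, so T = [1, -3] ⊗ [3, -2, 2] ⊗ [-3, 1, -1] and rank(T) ≤ 1.
These bounds meet, so rank(T) = 1.
Check entry T[1,0,2] = 9: (-3)·(3)·(-1) = 9.

1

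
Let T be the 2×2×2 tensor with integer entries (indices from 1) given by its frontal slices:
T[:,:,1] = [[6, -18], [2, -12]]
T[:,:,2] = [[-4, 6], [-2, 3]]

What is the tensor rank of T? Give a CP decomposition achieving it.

rank(T) = 2

Lower bound: the mode-3 unfolding of T (rows indexed by k, columns by (i,j) = (1,1), (1,2), (2,1), (2,2)) is [[6, -18, 2, -12], [-4, 6, -2, 3]].
There the 2×2 minor on rows k ∈ {1, 2}, columns (i,j) ∈ {(1,1), (1,2)} is det [[6, -18], [-4, 6]] = -36 ≠ 0, so this unfolding has rank ≥ 2; CP rank is at least every unfolding rank, so rank(T) ≥ 2. (Unfolding ranks only ever bound the CP rank from below — rank(T) can be strictly larger than all of them — so the matching upper bound has to come from an explicit 2-term decomposition.)
Upper bound — finding two terms. Write S_k = T[:,:,k] for the frontal slices: S₁ = [[6, -18], [2, -12]], S₂ = [[-4, 6], [-2, 3]].
If T = a₁ (x) b₁ (x) c₁ + a₂ (x) b₂ (x) c₂ then each S_k = c₁[k]·a₁b₁ᵀ + c₂[k]·a₂b₂ᵀ. S₁ and S₂ are linearly independent, so a₁b₁ᵀ and a₂b₂ᵀ must span the same plane of matrices: they are the rank-1 matrices of the form x·S₁ + y·S₂.
det(x·S₁ + y·S₂) is −36·x² + 18·xy = (-18)·(2·x − y)(x), vanishing at (x:y) = (1:2) and (0:1).
M₁ = S₁ + 2·S₂ = [[-2, -6], [-2, -6]] = (-2)·(1, 1)(1, 3)ᵀ and M₂ = S₂ = [[-4, 6], [-2, 3]] = −(2, 1)(2, -3)ᵀ, so take a₁ = (1, 1), b₁ = (1, 3), a₂ = (2, 1), b₂ = (2, -3).
Each slice is an integer combination of E₁ = a₁b₁ᵀ and E₂ = a₂b₂ᵀ: S₁ = −2·E₁ + 2·E₂, S₂ = −E₂; reading off coefficients, c₁ = (-2, 0) and c₂ = (2, -1).
Hence T = (1, 1) (x) (1, 3) (x) (-2, 0) + (2, 1) (x) (2, -3) (x) (2, -1), so rank(T) ≤ 2.
These bounds meet, so rank(T) = 2.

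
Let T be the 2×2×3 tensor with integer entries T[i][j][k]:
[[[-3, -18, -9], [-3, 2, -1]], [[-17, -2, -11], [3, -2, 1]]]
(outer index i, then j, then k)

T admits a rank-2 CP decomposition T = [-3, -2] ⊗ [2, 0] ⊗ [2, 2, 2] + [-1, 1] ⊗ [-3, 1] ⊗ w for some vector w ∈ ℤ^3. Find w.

w = [3, -2, 1]

Subtract the known terms from T to get the rank-1 residual R = [-1, 1] ⊗ [-3, 1] ⊗ w, so R[i,j,k] = a[i]·b[j]·w[k]. Pick indices with nonzero a[0]·b[0] = (-1)·(-3) = 3. Only the fibre through (0,0,·) is needed: R[0,0,:] = T[0,0,:] − Σₗ aₗ[0]bₗ[0]cₗ = [-3, -18, -9] − (-3)·(2)·[2, 2, 2] = [9, -6, 3]. Then w[k] = R[0,0,k] / 3 for each k, giving w = [9, -6, 3] / 3 = [3, -2, 1].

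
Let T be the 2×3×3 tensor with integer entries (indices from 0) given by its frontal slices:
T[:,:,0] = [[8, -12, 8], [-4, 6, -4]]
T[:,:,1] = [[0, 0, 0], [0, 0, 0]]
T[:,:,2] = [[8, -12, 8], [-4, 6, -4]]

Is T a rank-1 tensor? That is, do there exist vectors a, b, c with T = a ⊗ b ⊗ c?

If T = a ⊗ b ⊗ c then every fibre of T is a multiple of the corresponding factor, so read the factors off the fibres through the nonzero entry T[0,0,0] = 8.
The mode-1 fibre T[:,0,0] = [8, -4] gives a = [2, -1] (primitive direction); the mode-2 fibre T[0,:,0] = [8, -12, 8] gives b = [2, -3, 2]; then c[k] = T[0,0,k] / (a[0]·b[0]) = [8, 0, 8] / 4 = [2, 0, 2].
Expanding [2, -1] ⊗ [2, -3, 2] ⊗ [2, 0, 2] reproduces all 18 entries of T, so T = [2, -1] ⊗ [2, -3, 2] ⊗ [2, 0, 2] and rank(T) ≤ 1.
Equivalently every frontal slice T[:,:,k] is c[k] times the rank-1 matrix [2, -1] ⊗ [2, -3, 2]. So T has rank 1 (it is nonzero).

Yes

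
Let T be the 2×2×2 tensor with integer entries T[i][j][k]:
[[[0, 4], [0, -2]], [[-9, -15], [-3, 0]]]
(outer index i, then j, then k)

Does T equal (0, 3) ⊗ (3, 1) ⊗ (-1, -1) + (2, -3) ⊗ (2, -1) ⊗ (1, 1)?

Reconstruct entry (0,0,0) from the claimed factors: Σₗ aₗ[0]bₗ[0]cₗ[0] = (0)·(3)·(-1) + (2)·(2)·(1) = 4, but T[0,0,0] = 0. The claim is false.

No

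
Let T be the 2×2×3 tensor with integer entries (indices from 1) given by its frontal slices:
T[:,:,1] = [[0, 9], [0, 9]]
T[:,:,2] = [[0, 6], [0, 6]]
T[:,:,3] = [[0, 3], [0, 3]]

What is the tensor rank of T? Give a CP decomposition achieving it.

rank(T) = 1

Lower bound: T ≠ 0 (e.g. T[1,2,1] = 9), so rank(T) ≥ 1.
Upper bound: if T = a (x) b (x) c then every fibre of T is a multiple of the corresponding factor, so read the factors off the fibres through the nonzero entry T[1,2,1] = 9.
The mode-1 fibre T[:,2,1] = [9, 9] gives a = [1, 1] (primitive direction); the mode-2 fibre T[1,:,1] = [0, 9] gives b = [0, 1]; then c[k] = T[1,2,k] / (a[1]·b[2]) = [9, 6, 3] / 1 = [9, 6, 3].
Expanding [1, 1] (x) [0, 1] (x) [9, 6, 3] reproduces all 12 entries of T, so T = [1, 1] (x) [0, 1] (x) [9, 6, 3] and rank(T) ≤ 1.
These bounds meet, so rank(T) = 1.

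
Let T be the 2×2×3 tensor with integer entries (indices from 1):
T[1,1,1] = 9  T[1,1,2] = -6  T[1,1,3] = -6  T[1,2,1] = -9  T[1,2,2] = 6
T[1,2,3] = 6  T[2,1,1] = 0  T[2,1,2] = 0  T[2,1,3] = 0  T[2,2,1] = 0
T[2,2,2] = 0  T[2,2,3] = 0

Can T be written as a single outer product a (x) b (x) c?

Yes

If T = a (x) b (x) c then every fibre of T is a multiple of the corresponding factor, so read the factors off the fibres through the nonzero entry T[1,1,1] = 9.
The mode-1 fibre T[:,1,1] = [9, 0] gives a = [1, 0] (primitive direction); the mode-2 fibre T[1,:,1] = [9, -9] gives b = [1, -1]; then c[k] = T[1,1,k] / (a[1]·b[1]) = [9, -6, -6] / 1 = [9, -6, -6].
Expanding [1, 0] (x) [1, -1] (x) [9, -6, -6] reproduces all 12 entries of T, so T = [1, 0] (x) [1, -1] (x) [9, -6, -6] and rank(T) ≤ 1.
Equivalently every frontal slice T[:,:,k] is c[k] times the rank-1 matrix [1, 0] (x) [1, -1]. So T has rank 1 (it is nonzero).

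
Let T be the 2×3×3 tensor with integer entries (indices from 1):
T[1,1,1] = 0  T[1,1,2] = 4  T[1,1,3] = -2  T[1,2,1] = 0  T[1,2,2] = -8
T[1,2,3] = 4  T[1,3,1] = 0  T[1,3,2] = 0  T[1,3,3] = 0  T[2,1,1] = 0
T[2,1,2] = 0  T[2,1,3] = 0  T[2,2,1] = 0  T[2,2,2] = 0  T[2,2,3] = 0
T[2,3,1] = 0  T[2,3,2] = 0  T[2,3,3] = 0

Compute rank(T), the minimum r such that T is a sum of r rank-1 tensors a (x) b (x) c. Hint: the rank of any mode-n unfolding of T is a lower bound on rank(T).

1

Lower bound: T ≠ 0 (e.g. T[1,1,2] = 4), so rank(T) ≥ 1.
Upper bound: the mode-1 fibre T[:,1,2] = [4, 0] gives a = (1, 0) (primitive direction); the mode-2 fibre T[1,:,2] = [4, -8, 0] gives b = (1, -2, 0); then c[k] = T[1,1,k] / (a[1]·b[1]) = [0, 4, -2] / 1 = (0, 4, -2).
Expanding (1, 0) (x) (1, -2, 0) (x) (0, 4, -2) reproduces all 18 entries of T, so T = (1, 0) (x) (1, -2, 0) (x) (0, 4, -2) and rank(T) ≤ 1.
These bounds meet, so rank(T) = 1.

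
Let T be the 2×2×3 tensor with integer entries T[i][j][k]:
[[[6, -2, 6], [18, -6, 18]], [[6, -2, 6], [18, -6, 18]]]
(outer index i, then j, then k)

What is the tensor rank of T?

1

Lower bound: T ≠ 0 (e.g. T[0,0,0] = 6), so rank(T) ≥ 1.
Upper bound: the mode-1 fibre T[:,0,0] = [6, 6] gives a = [1, 1] (primitive direction); the mode-2 fibre T[0,:,0] = [6, 18] gives b = [1, 3]; then c[k] = T[0,0,k] / (a[0]·b[0]) = [6, -2, 6] / 1 = [6, -2, 6].
Expanding [1, 1] ⊗ [1, 3] ⊗ [6, -2, 6] reproduces all 12 entries of T, so T = [1, 1] ⊗ [1, 3] ⊗ [6, -2, 6] and rank(T) ≤ 1.
These bounds meet, so rank(T) = 1.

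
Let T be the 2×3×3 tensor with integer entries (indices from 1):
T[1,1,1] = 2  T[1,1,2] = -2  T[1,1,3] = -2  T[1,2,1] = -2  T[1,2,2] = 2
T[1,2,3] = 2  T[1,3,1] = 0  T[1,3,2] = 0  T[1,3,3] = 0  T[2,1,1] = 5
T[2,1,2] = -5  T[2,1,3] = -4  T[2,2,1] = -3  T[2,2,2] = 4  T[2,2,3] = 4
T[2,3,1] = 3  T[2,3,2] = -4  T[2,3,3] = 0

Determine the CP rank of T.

3

Lower bound: in the mode-2 unfolding of T (rows indexed by j, columns by (i,k)) the 3×3 minor on rows j ∈ {1, 2, 3}, columns (i,k) ∈ {(1,1), (2,1), (2,2)} is det [[2, 5, -5], [-2, -3, 4], [0, 3, -4]] = -10 ≠ 0, so that unfolding has rank ≥ 3 and hence rank(T) ≥ 3 (CP rank is at least every unfolding rank, though it can be larger).
Upper bound: T is a sum of 3 rank-1 terms, T = [0, 1] ⊗ [0, 1, -1] ⊗ [-1, 2, 0] + [0, 1] ⊗ [1, 2, 2] ⊗ [1, -1, 0] + [1, 2] ⊗ [1, -1, 0] ⊗ [2, -2, -2] (one valid choice — decompositions are not unique — normalised so each a, b is primitive with positive first nonzero entry; check it by expanding all entries), so rank(T) ≤ 3.
These bounds meet, so rank(T) = 3.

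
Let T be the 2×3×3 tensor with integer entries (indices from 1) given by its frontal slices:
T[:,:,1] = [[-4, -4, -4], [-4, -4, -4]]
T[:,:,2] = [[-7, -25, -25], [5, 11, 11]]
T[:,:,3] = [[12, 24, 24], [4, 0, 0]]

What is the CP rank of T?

Lower bound: the mode-2 unfolding of T (rows indexed by j, columns by (i,k) = (1,1), (1,2), (1,3), (2,1), (2,2), (2,3)) is [[-4, -7, 12, -4, 5, 4], [-4, -25, 24, -4, 11, 0], [-4, -25, 24, -4, 11, 0]].
There the 2×2 minor on rows j ∈ {1, 2}, columns (i,k) ∈ {(1,1), (1,2)} is det [[-4, -7], [-4, -25]] = 72 ≠ 0, so this unfolding has rank ≥ 2; CP rank is at least every unfolding rank, so rank(T) ≥ 2. (Unfolding ranks only ever bound the CP rank from below — rank(T) can be strictly larger than all of them — so the matching upper bound has to come from an explicit 2-term decomposition.)
Upper bound — finding two terms. Write S_k = T[:,:,k] for the frontal slices: S₁ = [[-4, -4, -4], [-4, -4, -4]], S₂ = [[-7, -25, -25], [5, 11, 11]], S₃ = [[12, 24, 24], [4, 0, 0]].
If T = a₁ ⊗ b₁ ⊗ c₁ + a₂ ⊗ b₂ ⊗ c₂ then each S_k = c₁[k]·a₁b₁ᵀ + c₂[k]·a₂b₂ᵀ. S₁ and S₂ are linearly independent, so a₁b₁ᵀ and a₂b₂ᵀ must span the same plane of matrices: they are the rank-1 matrices of the form x·S₁ + y·S₂.
The 2×2 minor of x·S₁ + y·S₂ on rows {1,2}, columns {1,2} is −96·xy + 48·y² = (-48)·(2·x − y)(y), vanishing at (x:y) = (1:2) and (1:0).
M₁ = S₁ + 2·S₂ = [[-18, -54, -54], [6, 18, 18]] = (-6)·(3, -1)(1, 3, 3)ᵀ and M₂ = S₁ = [[-4, -4, -4], [-4, -4, -4]] = (-4)·(1, 1)(1, 1, 1)ᵀ, so take a₁ = (3, -1), b₁ = (1, 3, 3), a₂ = (1, 1), b₂ = (1, 1, 1).
Each slice is an integer combination of E₁ = a₁b₁ᵀ and E₂ = a₂b₂ᵀ: S₁ = −4·E₂, S₂ = −3·E₁ + 2·E₂, S₃ = 2·E₁ + 6·E₂; reading off coefficients, c₁ = (0, -3, 2) and c₂ = (-4, 2, 6).
Hence T = (3, -1) ⊗ (1, 3, 3) ⊗ (0, -3, 2) + (1, 1) ⊗ (1, 1, 1) ⊗ (-4, 2, 6), so rank(T) ≤ 2.
These bounds meet, so rank(T) = 2.

2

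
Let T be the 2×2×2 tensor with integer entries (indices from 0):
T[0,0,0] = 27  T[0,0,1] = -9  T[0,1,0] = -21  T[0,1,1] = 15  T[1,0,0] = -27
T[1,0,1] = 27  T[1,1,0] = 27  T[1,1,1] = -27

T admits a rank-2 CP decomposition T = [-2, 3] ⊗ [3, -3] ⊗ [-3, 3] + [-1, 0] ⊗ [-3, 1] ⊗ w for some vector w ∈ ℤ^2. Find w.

Subtract the known terms from T to get the rank-1 residual R = [-1, 0] ⊗ [-3, 1] ⊗ w, so R[i,j,k] = a[i]·b[j]·w[k]. Pick indices with nonzero a[0]·b[0] = (-1)·(-3) = 3. Only the fibre through (0,0,·) is needed: R[0,0,:] = T[0,0,:] − Σₗ aₗ[0]bₗ[0]cₗ = [27, -9] − (-2)·(3)·[-3, 3] = [9, 9]. Then w[k] = R[0,0,k] / 3 for each k, giving w = [9, 9] / 3 = [3, 3].

w = [3, 3]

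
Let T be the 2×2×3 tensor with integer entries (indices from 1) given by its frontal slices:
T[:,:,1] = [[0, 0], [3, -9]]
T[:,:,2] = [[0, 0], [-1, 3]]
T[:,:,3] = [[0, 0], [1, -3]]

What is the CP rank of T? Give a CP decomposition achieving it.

rank(T) = 1

Lower bound: T ≠ 0 (e.g. T[2,1,1] = 3), so rank(T) ≥ 1.
Upper bound: if T = a ⊗ b ⊗ c then every fibre of T is a multiple of the corresponding factor, so read the factors off the fibres through the nonzero entry T[2,1,1] = 3.
The mode-1 fibre T[:,1,1] = [0, 3] gives a = [0, 1] (primitive direction); the mode-2 fibre T[2,:,1] = [3, -9] gives b = [1, -3]; then c[k] = T[2,1,k] / (a[2]·b[1]) = [3, -1, 1] / 1 = [3, -1, 1].
Expanding [0, 1] ⊗ [1, -3] ⊗ [3, -1, 1] reproduces all 12 entries of T, so T = [0, 1] ⊗ [1, -3] ⊗ [3, -1, 1] and rank(T) ≤ 1.
These bounds meet, so rank(T) = 1.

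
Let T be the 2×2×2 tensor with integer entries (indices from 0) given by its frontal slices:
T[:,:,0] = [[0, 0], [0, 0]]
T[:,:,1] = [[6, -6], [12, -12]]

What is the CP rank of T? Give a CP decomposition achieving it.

Lower bound: T ≠ 0 (e.g. T[0,0,1] = 6), so rank(T) ≥ 1.
Upper bound: if T = a ⊗ b ⊗ c then every fibre of T is a multiple of the corresponding factor, so read the factors off the fibres through the nonzero entry T[0,0,1] = 6.
The mode-1 fibre T[:,0,1] = [6, 12] gives a = [1, 2] (primitive direction); the mode-2 fibre T[0,:,1] = [6, -6] gives b = [1, -1]; then c[k] = T[0,0,k] / (a[0]·b[0]) = [0, 6] / 1 = [0, 6].
Expanding [1, 2] ⊗ [1, -1] ⊗ [0, 6] reproduces all 8 entries of T, so T = [1, 2] ⊗ [1, -1] ⊗ [0, 6] and rank(T) ≤ 1.
These bounds meet, so rank(T) = 1.
Check entry T[1,0,0] = 0: (2)·(1)·(0) = 0.

rank(T) = 1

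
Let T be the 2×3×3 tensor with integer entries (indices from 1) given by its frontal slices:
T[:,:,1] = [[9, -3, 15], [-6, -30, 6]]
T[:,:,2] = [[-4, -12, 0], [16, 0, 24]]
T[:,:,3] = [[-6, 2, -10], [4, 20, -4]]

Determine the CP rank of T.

Lower bound: the mode-3 unfolding of T (rows indexed by k, columns by (i,j) = (1,1), (1,2), (1,3), (2,1), (2,2), (2,3)) is [[9, -3, 15, -6, -30, 6], [-4, -12, 0, 16, 0, 24], [-6, 2, -10, 4, 20, -4]].
There the 2×2 minor on rows k ∈ {1, 2}, columns (i,j) ∈ {(1,1), (1,2)} is det [[9, -3], [-4, -12]] = -120 ≠ 0, so this unfolding has rank ≥ 2; CP rank is at least every unfolding rank, so rank(T) ≥ 2. (Unfolding ranks only ever bound the CP rank from below — rank(T) can be strictly larger than all of them — so the matching upper bound has to come from an explicit 2-term decomposition.)
Upper bound — finding two terms. Write S_k = T[:,:,k] for the frontal slices: S₁ = [[9, -3, 15], [-6, -30, 6]], S₂ = [[-4, -12, 0], [16, 0, 24]], S₃ = [[-6, 2, -10], [4, 20, -4]].
If T = a₁ ⊗ b₁ ⊗ c₁ + a₂ ⊗ b₂ ⊗ c₂ then each S_k = c₁[k]·a₁b₁ᵀ + c₂[k]·a₂b₂ᵀ. S₁ and S₂ are linearly independent, so a₁b₁ᵀ and a₂b₂ᵀ must span the same plane of matrices: they are the rank-1 matrices of the form x·S₁ + y·S₂.
The 2×2 minor of x·S₁ + y·S₂ on rows {1,2}, columns {1,2} is −288·x² + 96·xy + 192·y² = (-96)·(3·x + 2·y)(x − y), vanishing at (x:y) = (2:-3) and (1:1).
M₁ = 2·S₁ − 3·S₂ = [[30, 30, 30], [-60, -60, -60]] = 30·(1, -2)(1, 1, 1)ᵀ and M₂ = S₁ + S₂ = [[5, -15, 15], [10, -30, 30]] = 5·(1, 2)(1, -3, 3)ᵀ, so take a₁ = (1, -2), b₁ = (1, 1, 1), a₂ = (1, 2), b₂ = (1, -3, 3).
Each slice is an integer combination of E₁ = a₁b₁ᵀ and E₂ = a₂b₂ᵀ: S₁ = 6·E₁ + 3·E₂, S₂ = −6·E₁ + 2·E₂, S₃ = −4·E₁ − 2·E₂; reading off coefficients, c₁ = (6, -6, -4) and c₂ = (3, 2, -2).
Hence T = (1, -2) ⊗ (1, 1, 1) ⊗ (6, -6, -4) + (1, 2) ⊗ (1, -3, 3) ⊗ (3, 2, -2), so rank(T) ≤ 2.
These bounds meet, so rank(T) = 2.

2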